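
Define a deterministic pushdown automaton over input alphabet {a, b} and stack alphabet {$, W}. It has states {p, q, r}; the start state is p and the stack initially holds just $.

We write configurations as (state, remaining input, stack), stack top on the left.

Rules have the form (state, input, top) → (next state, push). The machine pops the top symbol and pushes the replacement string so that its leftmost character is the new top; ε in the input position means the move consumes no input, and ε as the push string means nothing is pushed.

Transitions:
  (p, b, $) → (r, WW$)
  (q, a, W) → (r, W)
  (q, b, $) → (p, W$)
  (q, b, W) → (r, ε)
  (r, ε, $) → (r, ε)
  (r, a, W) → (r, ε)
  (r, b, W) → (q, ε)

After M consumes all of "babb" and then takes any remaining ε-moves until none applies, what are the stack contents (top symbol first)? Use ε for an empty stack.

(p, babb, $) ⊢ (r, abb, WW$) ⊢ (r, bb, W$) ⊢ (q, b, $) ⊢ (p, ε, W$)
All input consumed in state p with stack W$.

W$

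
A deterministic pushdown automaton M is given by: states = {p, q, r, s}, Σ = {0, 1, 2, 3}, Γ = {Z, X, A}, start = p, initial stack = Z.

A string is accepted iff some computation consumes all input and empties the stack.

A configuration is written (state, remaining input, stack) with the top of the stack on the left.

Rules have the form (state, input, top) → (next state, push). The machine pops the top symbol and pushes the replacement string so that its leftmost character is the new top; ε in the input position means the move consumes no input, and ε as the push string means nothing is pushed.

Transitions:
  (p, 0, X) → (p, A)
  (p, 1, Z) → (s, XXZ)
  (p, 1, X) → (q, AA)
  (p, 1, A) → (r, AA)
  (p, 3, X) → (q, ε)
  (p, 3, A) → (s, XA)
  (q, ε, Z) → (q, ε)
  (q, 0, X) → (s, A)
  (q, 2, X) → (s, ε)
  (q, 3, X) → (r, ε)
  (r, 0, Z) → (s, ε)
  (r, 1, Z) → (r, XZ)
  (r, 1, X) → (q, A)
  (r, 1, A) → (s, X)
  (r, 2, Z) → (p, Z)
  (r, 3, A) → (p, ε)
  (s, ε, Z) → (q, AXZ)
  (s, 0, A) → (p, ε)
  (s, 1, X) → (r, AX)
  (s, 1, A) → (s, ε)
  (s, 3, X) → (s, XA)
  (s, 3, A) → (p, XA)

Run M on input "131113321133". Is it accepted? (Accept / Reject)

(p, 131113321133, Z) ⊢ (s, 31113321133, XXZ) ⊢ (s, 1113321133, XAXZ) ⊢ (r, 113321133, AXAXZ) ⊢ (s, 13321133, XXAXZ) ⊢ (r, 3321133, AXXAXZ) ⊢ (p, 321133, XXAXZ) ⊢ (q, 21133, XAXZ) ⊢ (s, 1133, AXZ) ⊢ (s, 133, XZ) ⊢ (r, 33, AXZ) ⊢ (p, 3, XZ) ⊢ (q, ε, Z) ⊢ (q, ε, ε)
All input consumed and the stack is empty.

Accept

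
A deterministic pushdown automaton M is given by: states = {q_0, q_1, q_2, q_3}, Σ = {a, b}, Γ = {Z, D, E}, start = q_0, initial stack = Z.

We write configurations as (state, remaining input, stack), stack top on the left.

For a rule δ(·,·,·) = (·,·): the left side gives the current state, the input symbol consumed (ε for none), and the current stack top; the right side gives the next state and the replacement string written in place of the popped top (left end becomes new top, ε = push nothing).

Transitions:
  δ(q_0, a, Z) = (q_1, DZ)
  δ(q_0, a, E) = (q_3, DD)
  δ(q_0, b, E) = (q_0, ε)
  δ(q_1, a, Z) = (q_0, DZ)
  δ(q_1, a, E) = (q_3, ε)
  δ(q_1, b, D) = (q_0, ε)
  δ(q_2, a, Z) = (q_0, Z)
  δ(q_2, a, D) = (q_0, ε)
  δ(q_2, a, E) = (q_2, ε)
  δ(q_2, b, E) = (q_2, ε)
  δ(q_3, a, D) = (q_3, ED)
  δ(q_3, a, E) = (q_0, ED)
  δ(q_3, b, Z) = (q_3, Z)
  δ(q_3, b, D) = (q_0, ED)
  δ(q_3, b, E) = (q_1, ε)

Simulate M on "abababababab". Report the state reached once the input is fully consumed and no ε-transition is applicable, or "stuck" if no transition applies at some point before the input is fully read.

(q_0, abababababab, Z)
  read a, top Z: go to q_1, push DZ → (q_1, bababababab, DZ)
  read b, top D: go to q_0, push ε → (q_0, ababababab, Z)
  read a, top Z: go to q_1, push DZ → (q_1, babababab, DZ)
  read b, top D: go to q_0, push ε → (q_0, abababab, Z)
  read a, top Z: go to q_1, push DZ → (q_1, bababab, DZ)
  read b, top D: go to q_0, push ε → (q_0, ababab, Z)
  read a, top Z: go to q_1, push DZ → (q_1, babab, DZ)
  read b, top D: go to q_0, push ε → (q_0, abab, Z)
  read a, top Z: go to q_1, push DZ → (q_1, bab, DZ)
  read b, top D: go to q_0, push ε → (q_0, ab, Z)
  read a, top Z: go to q_1, push DZ → (q_1, b, DZ)
  read b, top D: go to q_0, push ε → (q_0, ε, Z)
All input consumed; M is in state q_0.

q_0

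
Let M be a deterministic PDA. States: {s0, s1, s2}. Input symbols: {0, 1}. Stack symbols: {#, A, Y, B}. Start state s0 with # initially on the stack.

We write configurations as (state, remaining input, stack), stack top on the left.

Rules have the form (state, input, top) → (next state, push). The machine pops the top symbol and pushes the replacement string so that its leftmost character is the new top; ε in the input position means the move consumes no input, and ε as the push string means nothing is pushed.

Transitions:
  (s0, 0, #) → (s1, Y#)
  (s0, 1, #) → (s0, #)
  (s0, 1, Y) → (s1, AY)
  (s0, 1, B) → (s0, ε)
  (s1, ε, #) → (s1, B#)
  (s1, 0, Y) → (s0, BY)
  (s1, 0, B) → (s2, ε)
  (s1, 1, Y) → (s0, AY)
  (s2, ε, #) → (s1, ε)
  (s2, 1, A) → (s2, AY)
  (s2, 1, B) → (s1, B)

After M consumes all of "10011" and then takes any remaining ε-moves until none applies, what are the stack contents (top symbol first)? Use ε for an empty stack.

AY#

(s0, 10011, #)
  read 1, top #: go to s0, push # → (s0, 0011, #)
  read 0, top #: go to s1, push Y# → (s1, 011, Y#)
  read 0, top Y: go to s0, push BY → (s0, 11, BY#)
  read 1, top B: go to s0, push ε → (s0, 1, Y#)
  read 1, top Y: go to s1, push AY → (s1, ε, AY#)
All input consumed in state s1 with stack AY#.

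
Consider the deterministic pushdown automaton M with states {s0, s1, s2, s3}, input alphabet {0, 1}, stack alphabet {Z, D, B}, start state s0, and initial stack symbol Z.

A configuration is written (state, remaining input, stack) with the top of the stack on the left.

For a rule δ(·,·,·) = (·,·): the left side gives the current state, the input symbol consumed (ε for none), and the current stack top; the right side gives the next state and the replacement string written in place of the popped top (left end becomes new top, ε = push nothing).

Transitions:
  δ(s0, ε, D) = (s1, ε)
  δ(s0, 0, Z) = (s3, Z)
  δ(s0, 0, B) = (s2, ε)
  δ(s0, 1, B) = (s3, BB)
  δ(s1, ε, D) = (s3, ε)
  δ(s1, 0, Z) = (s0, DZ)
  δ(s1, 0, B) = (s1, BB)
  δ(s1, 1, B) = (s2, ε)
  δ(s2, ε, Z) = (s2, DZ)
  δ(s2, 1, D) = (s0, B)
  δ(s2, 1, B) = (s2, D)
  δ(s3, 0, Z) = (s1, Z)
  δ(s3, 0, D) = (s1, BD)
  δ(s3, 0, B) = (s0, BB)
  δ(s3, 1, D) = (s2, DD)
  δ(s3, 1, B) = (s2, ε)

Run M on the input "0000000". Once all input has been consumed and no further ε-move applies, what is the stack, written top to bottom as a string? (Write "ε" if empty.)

Z

(s0, 0000000, Z)
  read 0, top Z: go to s3, push Z → (s3, 000000, Z)
  read 0, top Z: go to s1, push Z → (s1, 00000, Z)
  read 0, top Z: go to s0, push DZ → (s0, 0000, DZ)
  ε-move, top D: go to s1, push ε → (s1, 0000, Z)
  read 0, top Z: go to s0, push DZ → (s0, 000, DZ)
  ε-move, top D: go to s1, push ε → (s1, 000, Z)
  read 0, top Z: go to s0, push DZ → (s0, 00, DZ)
  ε-move, top D: go to s1, push ε → (s1, 00, Z)
  read 0, top Z: go to s0, push DZ → (s0, 0, DZ)
  ε-move, top D: go to s1, push ε → (s1, 0, Z)
  read 0, top Z: go to s0, push DZ → (s0, ε, DZ)
  ε-move, top D: go to s1, push ε → (s1, ε, Z)
All input consumed in state s1 with stack Z.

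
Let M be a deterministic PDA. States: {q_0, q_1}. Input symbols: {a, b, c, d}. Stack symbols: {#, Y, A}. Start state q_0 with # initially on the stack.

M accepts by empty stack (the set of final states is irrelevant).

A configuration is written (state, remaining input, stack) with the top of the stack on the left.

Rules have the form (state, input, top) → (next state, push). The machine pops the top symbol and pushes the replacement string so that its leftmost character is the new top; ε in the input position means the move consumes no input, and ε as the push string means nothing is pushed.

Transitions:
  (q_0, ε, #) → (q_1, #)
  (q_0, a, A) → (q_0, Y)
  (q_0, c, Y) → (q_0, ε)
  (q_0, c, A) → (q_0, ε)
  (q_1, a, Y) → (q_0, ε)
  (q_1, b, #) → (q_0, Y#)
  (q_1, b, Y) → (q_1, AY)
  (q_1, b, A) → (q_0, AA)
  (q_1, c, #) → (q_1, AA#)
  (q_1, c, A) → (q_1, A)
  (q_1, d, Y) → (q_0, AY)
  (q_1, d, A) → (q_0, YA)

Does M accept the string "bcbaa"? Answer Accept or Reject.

Reject

(q_0, bcbaa, #)
  ε-move, top #: go to q_1, push # → (q_1, bcbaa, #)
  read b, top #: go to q_0, push Y# → (q_0, cbaa, Y#)
  read c, top Y: go to q_0, push ε → (q_0, baa, #)
  ε-move, top #: go to q_1, push # → (q_1, baa, #)
  read b, top #: go to q_0, push Y# → (q_0, aa, Y#)
No transition applies at (q_0, aa, Y#); input not fully consumed.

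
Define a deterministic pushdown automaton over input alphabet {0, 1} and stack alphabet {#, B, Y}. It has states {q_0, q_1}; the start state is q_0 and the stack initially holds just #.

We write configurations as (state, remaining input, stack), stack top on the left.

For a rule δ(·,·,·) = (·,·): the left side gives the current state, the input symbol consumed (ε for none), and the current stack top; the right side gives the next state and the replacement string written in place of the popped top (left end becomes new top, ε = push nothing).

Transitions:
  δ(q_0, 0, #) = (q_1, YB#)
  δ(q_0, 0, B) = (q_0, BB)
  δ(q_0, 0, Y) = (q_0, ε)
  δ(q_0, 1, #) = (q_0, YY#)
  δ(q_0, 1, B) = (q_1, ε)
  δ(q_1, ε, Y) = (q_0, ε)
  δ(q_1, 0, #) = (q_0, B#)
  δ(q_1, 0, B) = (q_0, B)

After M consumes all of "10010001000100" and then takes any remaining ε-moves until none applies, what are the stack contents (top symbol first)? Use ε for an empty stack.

BBB#

(q_0, 10010001000100, #) ⊢ (q_0, 0010001000100, YY#) ⊢ (q_0, 010001000100, Y#) ⊢ (q_0, 10001000100, #) ⊢ (q_0, 0001000100, YY#) ⊢ (q_0, 001000100, Y#) ⊢ (q_0, 01000100, #) ⊢ (q_1, 1000100, YB#) ⊢ (q_0, 1000100, B#) ⊢ (q_1, 000100, #) ⊢ (q_0, 00100, B#) ⊢ (q_0, 0100, BB#) ⊢ (q_0, 100, BBB#) ⊢ (q_1, 00, BB#) ⊢ (q_0, 0, BB#) ⊢ (q_0, ε, BBB#)
All input consumed in state q_0 with stack BBB#.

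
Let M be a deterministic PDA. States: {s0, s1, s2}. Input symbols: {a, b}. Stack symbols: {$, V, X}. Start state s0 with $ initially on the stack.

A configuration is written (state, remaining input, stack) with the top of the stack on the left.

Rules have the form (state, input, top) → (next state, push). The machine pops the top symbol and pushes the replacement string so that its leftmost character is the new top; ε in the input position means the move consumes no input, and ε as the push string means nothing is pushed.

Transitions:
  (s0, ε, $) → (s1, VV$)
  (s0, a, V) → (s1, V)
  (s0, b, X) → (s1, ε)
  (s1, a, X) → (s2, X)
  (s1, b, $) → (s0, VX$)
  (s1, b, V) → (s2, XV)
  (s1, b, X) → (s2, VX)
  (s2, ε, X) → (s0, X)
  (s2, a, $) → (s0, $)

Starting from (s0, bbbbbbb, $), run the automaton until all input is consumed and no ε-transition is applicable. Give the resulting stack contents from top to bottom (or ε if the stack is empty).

(s0, bbbbbbb, $)
  ε-move, top $: go to s1, push VV$ → (s1, bbbbbbb, VV$)
  read b, top V: go to s2, push XV → (s2, bbbbbb, XVV$)
  ε-move, top X: go to s0, push X → (s0, bbbbbb, XVV$)
  read b, top X: go to s1, push ε → (s1, bbbbb, VV$)
  read b, top V: go to s2, push XV → (s2, bbbb, XVV$)
  ε-move, top X: go to s0, push X → (s0, bbbb, XVV$)
  read b, top X: go to s1, push ε → (s1, bbb, VV$)
  read b, top V: go to s2, push XV → (s2, bb, XVV$)
  ε-move, top X: go to s0, push X → (s0, bb, XVV$)
  read b, top X: go to s1, push ε → (s1, b, VV$)
  read b, top V: go to s2, push XV → (s2, ε, XVV$)
  ε-move, top X: go to s0, push X → (s0, ε, XVV$)
All input consumed in state s0 with stack XVV$.

XVV$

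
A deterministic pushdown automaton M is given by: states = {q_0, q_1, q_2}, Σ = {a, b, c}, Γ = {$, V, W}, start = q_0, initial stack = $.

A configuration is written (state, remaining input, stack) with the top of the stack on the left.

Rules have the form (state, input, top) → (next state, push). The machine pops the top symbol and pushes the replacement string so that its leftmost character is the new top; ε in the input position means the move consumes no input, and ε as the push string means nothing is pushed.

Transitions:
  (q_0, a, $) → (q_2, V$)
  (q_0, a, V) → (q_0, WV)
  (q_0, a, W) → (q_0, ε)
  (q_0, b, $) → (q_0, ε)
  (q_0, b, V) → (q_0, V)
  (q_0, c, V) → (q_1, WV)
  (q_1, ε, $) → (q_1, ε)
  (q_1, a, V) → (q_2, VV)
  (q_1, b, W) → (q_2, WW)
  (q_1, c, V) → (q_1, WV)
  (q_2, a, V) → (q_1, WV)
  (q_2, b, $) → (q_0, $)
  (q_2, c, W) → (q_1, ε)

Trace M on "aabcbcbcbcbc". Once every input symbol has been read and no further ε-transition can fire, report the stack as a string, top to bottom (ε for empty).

WV$

(q_0, aabcbcbcbcbc, $) ⊢ (q_2, abcbcbcbcbc, V$) ⊢ (q_1, bcbcbcbcbc, WV$) ⊢ (q_2, cbcbcbcbc, WWV$) ⊢ (q_1, bcbcbcbc, WV$) ⊢ (q_2, cbcbcbc, WWV$) ⊢ (q_1, bcbcbc, WV$) ⊢ (q_2, cbcbc, WWV$) ⊢ (q_1, bcbc, WV$) ⊢ (q_2, cbc, WWV$) ⊢ (q_1, bc, WV$) ⊢ (q_2, c, WWV$) ⊢ (q_1, ε, WV$)
All input consumed in state q_1 with stack WV$.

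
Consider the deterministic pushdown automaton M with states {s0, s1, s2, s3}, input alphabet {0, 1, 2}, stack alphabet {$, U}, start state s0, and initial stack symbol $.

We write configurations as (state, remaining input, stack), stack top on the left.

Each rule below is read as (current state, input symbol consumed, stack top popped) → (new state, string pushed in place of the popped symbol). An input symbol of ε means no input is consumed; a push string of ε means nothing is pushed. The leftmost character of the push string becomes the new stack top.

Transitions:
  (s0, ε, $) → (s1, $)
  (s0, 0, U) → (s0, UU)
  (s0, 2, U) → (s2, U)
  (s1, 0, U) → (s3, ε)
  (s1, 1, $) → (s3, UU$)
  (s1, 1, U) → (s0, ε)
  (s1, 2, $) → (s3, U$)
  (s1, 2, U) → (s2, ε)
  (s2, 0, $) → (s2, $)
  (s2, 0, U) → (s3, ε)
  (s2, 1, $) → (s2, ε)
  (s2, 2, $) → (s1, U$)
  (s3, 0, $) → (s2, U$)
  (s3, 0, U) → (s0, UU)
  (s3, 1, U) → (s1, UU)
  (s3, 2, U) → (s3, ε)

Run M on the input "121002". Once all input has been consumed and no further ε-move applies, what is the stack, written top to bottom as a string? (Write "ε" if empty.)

(s0, 121002, $) ⊢ (s1, 121002, $) ⊢ (s3, 21002, UU$) ⊢ (s3, 1002, U$) ⊢ (s1, 002, UU$) ⊢ (s3, 02, U$) ⊢ (s0, 2, UU$) ⊢ (s2, ε, UU$)
All input consumed in state s2 with stack UU$.

UU$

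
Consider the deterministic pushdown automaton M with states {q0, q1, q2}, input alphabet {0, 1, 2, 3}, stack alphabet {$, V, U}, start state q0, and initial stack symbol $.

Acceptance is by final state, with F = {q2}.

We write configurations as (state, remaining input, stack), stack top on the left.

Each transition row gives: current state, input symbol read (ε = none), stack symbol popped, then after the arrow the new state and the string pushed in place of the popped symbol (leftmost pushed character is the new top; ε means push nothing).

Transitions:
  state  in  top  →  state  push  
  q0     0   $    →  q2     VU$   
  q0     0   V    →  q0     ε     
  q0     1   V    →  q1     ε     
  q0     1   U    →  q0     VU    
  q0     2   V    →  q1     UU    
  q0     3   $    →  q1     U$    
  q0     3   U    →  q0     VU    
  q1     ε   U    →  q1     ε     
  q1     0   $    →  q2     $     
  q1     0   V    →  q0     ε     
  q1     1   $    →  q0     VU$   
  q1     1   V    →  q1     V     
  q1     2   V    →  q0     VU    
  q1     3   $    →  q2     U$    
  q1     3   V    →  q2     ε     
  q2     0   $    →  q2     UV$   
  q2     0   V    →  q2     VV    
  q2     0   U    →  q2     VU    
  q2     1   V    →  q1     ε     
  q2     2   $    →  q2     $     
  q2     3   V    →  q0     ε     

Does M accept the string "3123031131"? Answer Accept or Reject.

Reject

(q0, 3123031131, $)
  read 3, top $: go to q1, push U$ → (q1, 123031131, U$)
  ε-move, top U: go to q1, push ε → (q1, 123031131, $)
  read 1, top $: go to q0, push VU$ → (q0, 23031131, VU$)
  read 2, top V: go to q1, push UU → (q1, 3031131, UUU$)
  ε-move, top U: go to q1, push ε → (q1, 3031131, UU$)
  ε-move, top U: go to q1, push ε → (q1, 3031131, U$)
  ε-move, top U: go to q1, push ε → (q1, 3031131, $)
  read 3, top $: go to q2, push U$ → (q2, 031131, U$)
  read 0, top U: go to q2, push VU → (q2, 31131, VU$)
  read 3, top V: go to q0, push ε → (q0, 1131, U$)
  read 1, top U: go to q0, push VU → (q0, 131, VU$)
  read 1, top V: go to q1, push ε → (q1, 31, U$)
  ε-move, top U: go to q1, push ε → (q1, 31, $)
  read 3, top $: go to q2, push U$ → (q2, 1, U$)
No transition applies at (q2, 1, U$); input not fully consumed.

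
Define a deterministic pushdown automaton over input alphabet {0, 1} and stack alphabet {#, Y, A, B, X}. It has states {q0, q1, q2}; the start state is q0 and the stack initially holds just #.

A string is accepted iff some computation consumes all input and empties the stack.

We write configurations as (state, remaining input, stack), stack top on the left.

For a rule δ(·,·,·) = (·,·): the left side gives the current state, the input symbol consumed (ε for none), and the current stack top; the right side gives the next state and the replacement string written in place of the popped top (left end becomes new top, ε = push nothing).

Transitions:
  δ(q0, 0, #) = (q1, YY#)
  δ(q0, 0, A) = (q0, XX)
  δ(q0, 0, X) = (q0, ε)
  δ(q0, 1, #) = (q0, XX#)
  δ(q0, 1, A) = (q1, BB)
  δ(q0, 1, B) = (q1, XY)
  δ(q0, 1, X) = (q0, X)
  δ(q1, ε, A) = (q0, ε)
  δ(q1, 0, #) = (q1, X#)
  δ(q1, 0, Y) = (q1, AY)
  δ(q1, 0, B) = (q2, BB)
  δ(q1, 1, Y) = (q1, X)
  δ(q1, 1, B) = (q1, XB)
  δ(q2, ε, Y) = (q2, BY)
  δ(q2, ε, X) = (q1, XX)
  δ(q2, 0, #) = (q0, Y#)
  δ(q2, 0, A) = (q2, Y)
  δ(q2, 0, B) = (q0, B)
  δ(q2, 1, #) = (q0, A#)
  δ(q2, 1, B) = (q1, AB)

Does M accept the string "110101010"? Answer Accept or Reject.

Reject

(q0, 110101010, #)
  read 1, top #: go to q0, push XX# → (q0, 10101010, XX#)
  read 1, top X: go to q0, push X → (q0, 0101010, XX#)
  read 0, top X: go to q0, push ε → (q0, 101010, X#)
  read 1, top X: go to q0, push X → (q0, 01010, X#)
  read 0, top X: go to q0, push ε → (q0, 1010, #)
  read 1, top #: go to q0, push XX# → (q0, 010, XX#)
  read 0, top X: go to q0, push ε → (q0, 10, X#)
  read 1, top X: go to q0, push X → (q0, 0, X#)
  read 0, top X: go to q0, push ε → (q0, ε, #)
All input consumed; stack is #, not empty, and no further ε-move applies.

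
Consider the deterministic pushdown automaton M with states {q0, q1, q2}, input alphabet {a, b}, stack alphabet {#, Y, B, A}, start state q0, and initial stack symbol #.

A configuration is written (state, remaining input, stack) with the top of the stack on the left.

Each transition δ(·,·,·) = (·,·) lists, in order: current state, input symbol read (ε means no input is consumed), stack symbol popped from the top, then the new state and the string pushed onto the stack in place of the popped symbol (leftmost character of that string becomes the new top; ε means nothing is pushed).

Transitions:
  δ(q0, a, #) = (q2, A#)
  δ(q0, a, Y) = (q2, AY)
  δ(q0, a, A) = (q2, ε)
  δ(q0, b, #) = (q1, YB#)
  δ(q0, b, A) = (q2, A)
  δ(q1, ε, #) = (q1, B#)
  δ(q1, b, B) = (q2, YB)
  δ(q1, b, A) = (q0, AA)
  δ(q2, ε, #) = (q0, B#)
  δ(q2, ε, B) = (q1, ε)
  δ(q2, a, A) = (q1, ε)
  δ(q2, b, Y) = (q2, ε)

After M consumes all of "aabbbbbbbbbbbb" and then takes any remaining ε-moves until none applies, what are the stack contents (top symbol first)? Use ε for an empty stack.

(q0, aabbbbbbbbbbbb, #)
  read a, top #: go to q2, push A# → (q2, abbbbbbbbbbbb, A#)
  read a, top A: go to q1, push ε → (q1, bbbbbbbbbbbb, #)
  ε-move, top #: go to q1, push B# → (q1, bbbbbbbbbbbb, B#)
  read b, top B: go to q2, push YB → (q2, bbbbbbbbbbb, YB#)
  read b, top Y: go to q2, push ε → (q2, bbbbbbbbbb, B#)
  ε-move, top B: go to q1, push ε → (q1, bbbbbbbbbb, #)
  ε-move, top #: go to q1, push B# → (q1, bbbbbbbbbb, B#)
  read b, top B: go to q2, push YB → (q2, bbbbbbbbb, YB#)
  read b, top Y: go to q2, push ε → (q2, bbbbbbbb, B#)
  ε-move, top B: go to q1, push ε → (q1, bbbbbbbb, #)
  ε-move, top #: go to q1, push B# → (q1, bbbbbbbb, B#)
  read b, top B: go to q2, push YB → (q2, bbbbbbb, YB#)
  read b, top Y: go to q2, push ε → (q2, bbbbbb, B#)
  ε-move, top B: go to q1, push ε → (q1, bbbbbb, #)
  ε-move, top #: go to q1, push B# → (q1, bbbbbb, B#)
  read b, top B: go to q2, push YB → (q2, bbbbb, YB#)
  read b, top Y: go to q2, push ε → (q2, bbbb, B#)
  ε-move, top B: go to q1, push ε → (q1, bbbb, #)
  ε-move, top #: go to q1, push B# → (q1, bbbb, B#)
  read b, top B: go to q2, push YB → (q2, bbb, YB#)
  read b, top Y: go to q2, push ε → (q2, bb, B#)
  ε-move, top B: go to q1, push ε → (q1, bb, #)
  ε-move, top #: go to q1, push B# → (q1, bb, B#)
  read b, top B: go to q2, push YB → (q2, b, YB#)
  read b, top Y: go to q2, push ε → (q2, ε, B#)
  ε-move, top B: go to q1, push ε → (q1, ε, #)
  ε-move, top #: go to q1, push B# → (q1, ε, B#)
All input consumed in state q1 with stack B#.

B#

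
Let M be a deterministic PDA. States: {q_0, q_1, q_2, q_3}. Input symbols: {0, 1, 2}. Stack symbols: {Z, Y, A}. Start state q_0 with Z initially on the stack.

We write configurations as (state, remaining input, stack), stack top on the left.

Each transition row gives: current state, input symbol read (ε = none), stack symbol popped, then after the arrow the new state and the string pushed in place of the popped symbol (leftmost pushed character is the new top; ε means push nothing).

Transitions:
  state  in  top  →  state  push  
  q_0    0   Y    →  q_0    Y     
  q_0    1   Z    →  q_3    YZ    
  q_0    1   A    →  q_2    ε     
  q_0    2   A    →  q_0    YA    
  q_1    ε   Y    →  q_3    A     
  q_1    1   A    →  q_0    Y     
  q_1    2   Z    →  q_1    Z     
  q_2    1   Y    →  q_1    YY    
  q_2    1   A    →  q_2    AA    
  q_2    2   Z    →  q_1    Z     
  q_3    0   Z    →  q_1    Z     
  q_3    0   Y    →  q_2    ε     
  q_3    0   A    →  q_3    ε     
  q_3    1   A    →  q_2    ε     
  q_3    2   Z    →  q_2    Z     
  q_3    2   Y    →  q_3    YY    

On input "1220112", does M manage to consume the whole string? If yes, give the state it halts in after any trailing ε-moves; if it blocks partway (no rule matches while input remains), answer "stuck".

(q_0, 1220112, Z)
  read 1, top Z: go to q_3, push YZ → (q_3, 220112, YZ)
  read 2, top Y: go to q_3, push YY → (q_3, 20112, YYZ)
  read 2, top Y: go to q_3, push YY → (q_3, 0112, YYYZ)
  read 0, top Y: go to q_2, push ε → (q_2, 112, YYZ)
  read 1, top Y: go to q_1, push YY → (q_1, 12, YYYZ)
  ε-move, top Y: go to q_3, push A → (q_3, 12, AYYZ)
  read 1, top A: go to q_2, push ε → (q_2, 2, YYZ)
No transition for (q_2, 2, top Y); M blocks with input 2 remaining.

stuck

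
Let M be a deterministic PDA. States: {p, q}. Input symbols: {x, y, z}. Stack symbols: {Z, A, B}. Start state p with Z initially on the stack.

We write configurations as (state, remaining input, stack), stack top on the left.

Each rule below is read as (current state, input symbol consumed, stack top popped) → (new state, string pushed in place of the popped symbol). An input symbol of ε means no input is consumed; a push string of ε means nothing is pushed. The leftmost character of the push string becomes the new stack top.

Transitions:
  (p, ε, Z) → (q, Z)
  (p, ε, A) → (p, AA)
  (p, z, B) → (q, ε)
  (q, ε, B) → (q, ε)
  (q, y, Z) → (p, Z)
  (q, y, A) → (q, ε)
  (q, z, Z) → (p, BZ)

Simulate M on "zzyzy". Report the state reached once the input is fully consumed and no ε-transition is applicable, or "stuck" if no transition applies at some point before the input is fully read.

(p, zzyzy, Z)
  ε-move, top Z: go to q, push Z → (q, zzyzy, Z)
  read z, top Z: go to p, push BZ → (p, zyzy, BZ)
  read z, top B: go to q, push ε → (q, yzy, Z)
  read y, top Z: go to p, push Z → (p, zy, Z)
  ε-move, top Z: go to q, push Z → (q, zy, Z)
  read z, top Z: go to p, push BZ → (p, y, BZ)
No transition for (p, y, top B); M blocks with input y remaining.

stuck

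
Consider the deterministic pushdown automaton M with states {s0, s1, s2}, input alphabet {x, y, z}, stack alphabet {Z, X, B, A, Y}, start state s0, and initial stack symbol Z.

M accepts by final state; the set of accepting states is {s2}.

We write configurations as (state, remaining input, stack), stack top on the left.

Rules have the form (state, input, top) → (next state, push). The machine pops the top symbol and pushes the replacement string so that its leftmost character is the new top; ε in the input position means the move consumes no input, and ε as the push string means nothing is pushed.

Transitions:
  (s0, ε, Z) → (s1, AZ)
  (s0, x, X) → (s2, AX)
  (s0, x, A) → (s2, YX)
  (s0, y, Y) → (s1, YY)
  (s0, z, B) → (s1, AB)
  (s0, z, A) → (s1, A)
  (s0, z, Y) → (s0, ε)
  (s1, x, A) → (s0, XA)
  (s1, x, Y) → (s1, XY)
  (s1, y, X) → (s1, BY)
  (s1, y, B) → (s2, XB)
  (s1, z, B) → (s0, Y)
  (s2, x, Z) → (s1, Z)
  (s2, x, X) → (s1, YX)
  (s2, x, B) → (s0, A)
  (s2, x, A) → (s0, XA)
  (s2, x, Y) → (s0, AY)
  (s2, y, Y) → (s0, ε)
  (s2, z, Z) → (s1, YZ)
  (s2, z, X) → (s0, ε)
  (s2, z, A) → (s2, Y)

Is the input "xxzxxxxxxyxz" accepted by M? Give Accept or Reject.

Accept

(s0, xxzxxxxxxyxz, Z)
  ε-move, top Z: go to s1, push AZ → (s1, xxzxxxxxxyxz, AZ)
  read x, top A: go to s0, push XA → (s0, xzxxxxxxyxz, XAZ)
  read x, top X: go to s2, push AX → (s2, zxxxxxxyxz, AXAZ)
  read z, top A: go to s2, push Y → (s2, xxxxxxyxz, YXAZ)
  read x, top Y: go to s0, push AY → (s0, xxxxxyxz, AYXAZ)
  read x, top A: go to s2, push YX → (s2, xxxxyxz, YXYXAZ)
  read x, top Y: go to s0, push AY → (s0, xxxyxz, AYXYXAZ)
  read x, top A: go to s2, push YX → (s2, xxyxz, YXYXYXAZ)
  read x, top Y: go to s0, push AY → (s0, xyxz, AYXYXYXAZ)
  read x, top A: go to s2, push YX → (s2, yxz, YXYXYXYXAZ)
  read y, top Y: go to s0, push ε → (s0, xz, XYXYXYXAZ)
  read x, top X: go to s2, push AX → (s2, z, AXYXYXYXAZ)
  read z, top A: go to s2, push Y → (s2, ε, YXYXYXYXAZ)
All input consumed; state s2 ∈ F.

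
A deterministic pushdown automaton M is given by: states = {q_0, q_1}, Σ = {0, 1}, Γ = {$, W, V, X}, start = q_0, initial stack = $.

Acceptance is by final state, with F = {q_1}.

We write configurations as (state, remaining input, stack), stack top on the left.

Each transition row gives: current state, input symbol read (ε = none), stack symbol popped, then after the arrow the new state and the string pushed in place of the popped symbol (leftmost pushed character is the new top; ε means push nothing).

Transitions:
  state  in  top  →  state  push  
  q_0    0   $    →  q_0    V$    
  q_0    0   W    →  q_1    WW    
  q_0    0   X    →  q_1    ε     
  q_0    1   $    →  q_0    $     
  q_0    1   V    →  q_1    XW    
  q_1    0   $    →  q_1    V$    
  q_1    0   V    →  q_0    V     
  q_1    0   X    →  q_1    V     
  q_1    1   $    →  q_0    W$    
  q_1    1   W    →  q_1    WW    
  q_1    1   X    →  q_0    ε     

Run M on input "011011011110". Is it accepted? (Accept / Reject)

(q_0, 011011011110, $)
  read 0, top $: go to q_0, push V$ → (q_0, 11011011110, V$)
  read 1, top V: go to q_1, push XW → (q_1, 1011011110, XW$)
  read 1, top X: go to q_0, push ε → (q_0, 011011110, W$)
  read 0, top W: go to q_1, push WW → (q_1, 11011110, WW$)
  read 1, top W: go to q_1, push WW → (q_1, 1011110, WWW$)
  read 1, top W: go to q_1, push WW → (q_1, 011110, WWWW$)
No transition applies at (q_1, 011110, WWWW$); input not fully consumed.

Reject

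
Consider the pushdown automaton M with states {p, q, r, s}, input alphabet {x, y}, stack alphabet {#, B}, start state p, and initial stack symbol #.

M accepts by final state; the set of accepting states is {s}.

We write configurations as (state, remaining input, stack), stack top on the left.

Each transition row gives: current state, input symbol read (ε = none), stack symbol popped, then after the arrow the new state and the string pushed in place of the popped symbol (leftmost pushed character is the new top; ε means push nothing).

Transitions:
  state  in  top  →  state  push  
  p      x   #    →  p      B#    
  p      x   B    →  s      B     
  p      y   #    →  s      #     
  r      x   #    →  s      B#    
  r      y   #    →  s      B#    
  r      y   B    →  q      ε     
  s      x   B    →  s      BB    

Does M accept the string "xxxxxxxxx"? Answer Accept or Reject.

Accept

One accepting computation: (p, xxxxxxxxx, #) ⊢ (p, xxxxxxxx, B#) ⊢ (s, xxxxxxx, B#) ⊢ (s, xxxxxx, BB#) ⊢ (s, xxxxx, BBB#) ⊢ (s, xxxx, BBBB#) ⊢ (s, xxx, BBBBB#) ⊢ (s, xx, BBBBBB#) ⊢ (s, x, BBBBBBB#) ⊢ (s, ε, BBBBBBBB#)
All input consumed and state s ∈ F.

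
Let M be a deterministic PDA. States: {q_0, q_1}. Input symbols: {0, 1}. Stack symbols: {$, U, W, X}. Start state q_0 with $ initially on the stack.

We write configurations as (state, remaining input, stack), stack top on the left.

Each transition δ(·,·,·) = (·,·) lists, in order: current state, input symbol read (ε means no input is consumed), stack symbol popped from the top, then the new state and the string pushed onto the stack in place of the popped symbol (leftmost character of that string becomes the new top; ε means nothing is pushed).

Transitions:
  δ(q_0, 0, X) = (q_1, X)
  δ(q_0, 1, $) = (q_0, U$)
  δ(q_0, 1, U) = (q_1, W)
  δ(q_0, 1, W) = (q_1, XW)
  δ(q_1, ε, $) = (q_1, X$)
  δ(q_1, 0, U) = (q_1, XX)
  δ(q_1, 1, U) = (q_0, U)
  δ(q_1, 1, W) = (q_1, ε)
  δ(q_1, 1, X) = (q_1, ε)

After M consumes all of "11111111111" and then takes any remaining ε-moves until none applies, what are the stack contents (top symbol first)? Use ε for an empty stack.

(q_0, 11111111111, $) ⊢ (q_0, 1111111111, U$) ⊢ (q_1, 111111111, W$) ⊢ (q_1, 11111111, $) ⊢ (q_1, 11111111, X$) ⊢ (q_1, 1111111, $) ⊢ (q_1, 1111111, X$) ⊢ (q_1, 111111, $) ⊢ (q_1, 111111, X$) ⊢ (q_1, 11111, $) ⊢ (q_1, 11111, X$) ⊢ (q_1, 1111, $) ⊢ (q_1, 1111, X$) ⊢ (q_1, 111, $) ⊢ (q_1, 111, X$) ⊢ (q_1, 11, $) ⊢ (q_1, 11, X$) ⊢ (q_1, 1, $) ⊢ (q_1, 1, X$) ⊢ (q_1, ε, $) ⊢ (q_1, ε, X$)
All input consumed in state q_1 with stack X$.

X$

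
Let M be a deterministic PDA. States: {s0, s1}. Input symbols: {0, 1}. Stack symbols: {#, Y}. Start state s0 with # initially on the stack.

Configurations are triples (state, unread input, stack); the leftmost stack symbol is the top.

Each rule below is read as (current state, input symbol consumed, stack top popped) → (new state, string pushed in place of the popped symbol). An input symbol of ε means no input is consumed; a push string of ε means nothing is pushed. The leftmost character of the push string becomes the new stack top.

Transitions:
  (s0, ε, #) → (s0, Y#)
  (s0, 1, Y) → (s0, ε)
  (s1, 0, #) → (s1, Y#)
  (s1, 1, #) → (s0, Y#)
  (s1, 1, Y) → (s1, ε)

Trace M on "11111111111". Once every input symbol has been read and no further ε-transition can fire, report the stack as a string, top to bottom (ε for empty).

(s0, 11111111111, #)
  ε-move, top #: go to s0, push Y# → (s0, 11111111111, Y#)
  read 1, top Y: go to s0, push ε → (s0, 1111111111, #)
  ε-move, top #: go to s0, push Y# → (s0, 1111111111, Y#)
  read 1, top Y: go to s0, push ε → (s0, 111111111, #)
  ε-move, top #: go to s0, push Y# → (s0, 111111111, Y#)
  read 1, top Y: go to s0, push ε → (s0, 11111111, #)
  ε-move, top #: go to s0, push Y# → (s0, 11111111, Y#)
  read 1, top Y: go to s0, push ε → (s0, 1111111, #)
  ε-move, top #: go to s0, push Y# → (s0, 1111111, Y#)
  read 1, top Y: go to s0, push ε → (s0, 111111, #)
  ε-move, top #: go to s0, push Y# → (s0, 111111, Y#)
  read 1, top Y: go to s0, push ε → (s0, 11111, #)
  ε-move, top #: go to s0, push Y# → (s0, 11111, Y#)
  read 1, top Y: go to s0, push ε → (s0, 1111, #)
  ε-move, top #: go to s0, push Y# → (s0, 1111, Y#)
  read 1, top Y: go to s0, push ε → (s0, 111, #)
  ε-move, top #: go to s0, push Y# → (s0, 111, Y#)
  read 1, top Y: go to s0, push ε → (s0, 11, #)
  ε-move, top #: go to s0, push Y# → (s0, 11, Y#)
  read 1, top Y: go to s0, push ε → (s0, 1, #)
  ε-move, top #: go to s0, push Y# → (s0, 1, Y#)
  read 1, top Y: go to s0, push ε → (s0, ε, #)
  ε-move, top #: go to s0, push Y# → (s0, ε, Y#)
All input consumed in state s0 with stack Y#.

Y#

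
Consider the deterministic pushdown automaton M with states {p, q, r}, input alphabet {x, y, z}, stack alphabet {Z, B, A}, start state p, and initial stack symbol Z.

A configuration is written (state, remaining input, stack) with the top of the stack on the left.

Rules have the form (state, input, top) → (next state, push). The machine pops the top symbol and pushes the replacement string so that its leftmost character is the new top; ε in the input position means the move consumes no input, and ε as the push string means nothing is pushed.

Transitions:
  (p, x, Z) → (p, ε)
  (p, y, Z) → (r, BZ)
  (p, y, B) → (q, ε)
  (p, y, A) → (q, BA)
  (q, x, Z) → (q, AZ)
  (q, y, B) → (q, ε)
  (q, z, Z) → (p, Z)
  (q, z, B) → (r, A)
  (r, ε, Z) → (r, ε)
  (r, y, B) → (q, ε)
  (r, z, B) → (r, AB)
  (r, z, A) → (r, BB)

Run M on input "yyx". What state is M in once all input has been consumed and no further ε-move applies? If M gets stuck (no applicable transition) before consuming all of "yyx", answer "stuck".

q

(p, yyx, Z)
  read y, top Z: go to r, push BZ → (r, yx, BZ)
  read y, top B: go to q, push ε → (q, x, Z)
  read x, top Z: go to q, push AZ → (q, ε, AZ)
All input consumed; M is in state q.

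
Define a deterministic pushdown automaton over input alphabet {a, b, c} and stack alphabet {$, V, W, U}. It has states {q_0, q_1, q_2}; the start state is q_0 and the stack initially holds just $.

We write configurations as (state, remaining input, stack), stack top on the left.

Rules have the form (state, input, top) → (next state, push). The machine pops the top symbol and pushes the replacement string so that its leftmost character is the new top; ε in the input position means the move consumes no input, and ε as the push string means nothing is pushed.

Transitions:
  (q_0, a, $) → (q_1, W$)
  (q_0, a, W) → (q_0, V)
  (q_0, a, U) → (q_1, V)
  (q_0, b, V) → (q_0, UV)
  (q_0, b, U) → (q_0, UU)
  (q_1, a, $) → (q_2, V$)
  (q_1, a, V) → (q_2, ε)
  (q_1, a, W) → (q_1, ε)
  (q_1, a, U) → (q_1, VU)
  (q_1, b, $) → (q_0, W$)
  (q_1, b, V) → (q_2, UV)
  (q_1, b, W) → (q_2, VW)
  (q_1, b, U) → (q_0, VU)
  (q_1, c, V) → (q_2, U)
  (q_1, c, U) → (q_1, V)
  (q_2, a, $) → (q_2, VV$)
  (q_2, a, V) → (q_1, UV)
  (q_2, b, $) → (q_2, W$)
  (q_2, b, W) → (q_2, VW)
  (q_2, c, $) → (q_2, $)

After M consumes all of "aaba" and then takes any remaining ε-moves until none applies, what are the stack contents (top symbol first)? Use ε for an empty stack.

V$

(q_0, aaba, $)
  read a, top $: go to q_1, push W$ → (q_1, aba, W$)
  read a, top W: go to q_1, push ε → (q_1, ba, $)
  read b, top $: go to q_0, push W$ → (q_0, a, W$)
  read a, top W: go to q_0, push V → (q_0, ε, V$)
All input consumed in state q_0 with stack V$.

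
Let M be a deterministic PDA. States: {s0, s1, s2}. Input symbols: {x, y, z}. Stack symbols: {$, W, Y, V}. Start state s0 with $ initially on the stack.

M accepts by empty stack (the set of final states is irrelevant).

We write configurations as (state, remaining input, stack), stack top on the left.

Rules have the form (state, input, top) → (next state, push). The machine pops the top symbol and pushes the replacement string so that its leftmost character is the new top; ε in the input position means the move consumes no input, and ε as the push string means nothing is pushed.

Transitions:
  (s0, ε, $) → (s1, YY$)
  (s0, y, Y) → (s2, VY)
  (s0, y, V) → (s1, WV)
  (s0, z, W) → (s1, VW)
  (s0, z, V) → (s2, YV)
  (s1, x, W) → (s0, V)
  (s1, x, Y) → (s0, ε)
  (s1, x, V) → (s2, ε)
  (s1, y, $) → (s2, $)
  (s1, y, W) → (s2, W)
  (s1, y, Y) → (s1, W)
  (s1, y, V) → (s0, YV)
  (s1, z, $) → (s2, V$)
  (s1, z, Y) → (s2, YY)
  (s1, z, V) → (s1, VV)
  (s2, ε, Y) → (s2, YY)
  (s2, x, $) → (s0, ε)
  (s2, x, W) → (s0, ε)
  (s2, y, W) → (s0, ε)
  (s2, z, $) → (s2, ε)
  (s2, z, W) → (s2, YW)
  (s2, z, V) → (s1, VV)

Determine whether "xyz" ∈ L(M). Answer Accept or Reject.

(s0, xyz, $)
  ε-move, top $: go to s1, push YY$ → (s1, xyz, YY$)
  read x, top Y: go to s0, push ε → (s0, yz, Y$)
  read y, top Y: go to s2, push VY → (s2, z, VY$)
  read z, top V: go to s1, push VV → (s1, ε, VVY$)
All input consumed; stack is VVY$, not empty, and no further ε-move applies.

Reject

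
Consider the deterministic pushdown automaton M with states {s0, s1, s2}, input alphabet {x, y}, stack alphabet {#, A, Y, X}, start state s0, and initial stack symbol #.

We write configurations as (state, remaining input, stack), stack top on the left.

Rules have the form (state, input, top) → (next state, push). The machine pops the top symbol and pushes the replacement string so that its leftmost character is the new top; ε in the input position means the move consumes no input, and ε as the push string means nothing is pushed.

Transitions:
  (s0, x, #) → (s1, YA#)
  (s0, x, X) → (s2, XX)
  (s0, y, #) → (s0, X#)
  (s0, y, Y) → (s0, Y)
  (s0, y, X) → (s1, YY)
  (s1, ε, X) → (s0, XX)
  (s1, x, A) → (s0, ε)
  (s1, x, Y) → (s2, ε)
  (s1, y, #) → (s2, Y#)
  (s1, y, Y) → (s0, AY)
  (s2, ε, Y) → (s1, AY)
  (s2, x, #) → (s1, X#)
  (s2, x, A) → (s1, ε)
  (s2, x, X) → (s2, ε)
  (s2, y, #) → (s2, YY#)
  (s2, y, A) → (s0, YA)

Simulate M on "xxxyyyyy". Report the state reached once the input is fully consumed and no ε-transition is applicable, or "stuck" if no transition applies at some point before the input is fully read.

(s0, xxxyyyyy, #) ⊢ (s1, xxyyyyy, YA#) ⊢ (s2, xyyyyy, A#) ⊢ (s1, yyyyy, #) ⊢ (s2, yyyy, Y#) ⊢ (s1, yyyy, AY#)
No transition for (s1, y, top A); M blocks with input yyyy remaining.

stuck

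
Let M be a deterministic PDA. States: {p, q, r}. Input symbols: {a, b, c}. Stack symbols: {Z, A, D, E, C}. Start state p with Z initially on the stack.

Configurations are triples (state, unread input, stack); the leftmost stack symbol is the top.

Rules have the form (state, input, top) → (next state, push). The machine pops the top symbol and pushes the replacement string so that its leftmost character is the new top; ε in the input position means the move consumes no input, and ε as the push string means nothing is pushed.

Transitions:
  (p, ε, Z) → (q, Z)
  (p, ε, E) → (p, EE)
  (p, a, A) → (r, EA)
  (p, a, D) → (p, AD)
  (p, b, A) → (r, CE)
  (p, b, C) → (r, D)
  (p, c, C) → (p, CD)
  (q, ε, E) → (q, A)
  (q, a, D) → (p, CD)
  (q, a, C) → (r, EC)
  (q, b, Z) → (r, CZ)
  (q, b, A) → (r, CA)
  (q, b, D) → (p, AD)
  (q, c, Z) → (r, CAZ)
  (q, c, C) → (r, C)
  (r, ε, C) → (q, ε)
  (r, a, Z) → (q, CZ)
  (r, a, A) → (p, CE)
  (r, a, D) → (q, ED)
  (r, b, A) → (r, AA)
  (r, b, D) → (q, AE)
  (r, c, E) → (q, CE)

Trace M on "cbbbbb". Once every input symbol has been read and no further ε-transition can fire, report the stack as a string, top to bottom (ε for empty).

(p, cbbbbb, Z) ⊢ (q, cbbbbb, Z) ⊢ (r, bbbbb, CAZ) ⊢ (q, bbbbb, AZ) ⊢ (r, bbbb, CAZ) ⊢ (q, bbbb, AZ) ⊢ (r, bbb, CAZ) ⊢ (q, bbb, AZ) ⊢ (r, bb, CAZ) ⊢ (q, bb, AZ) ⊢ (r, b, CAZ) ⊢ (q, b, AZ) ⊢ (r, ε, CAZ) ⊢ (q, ε, AZ)
All input consumed in state q with stack AZ.

AZ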